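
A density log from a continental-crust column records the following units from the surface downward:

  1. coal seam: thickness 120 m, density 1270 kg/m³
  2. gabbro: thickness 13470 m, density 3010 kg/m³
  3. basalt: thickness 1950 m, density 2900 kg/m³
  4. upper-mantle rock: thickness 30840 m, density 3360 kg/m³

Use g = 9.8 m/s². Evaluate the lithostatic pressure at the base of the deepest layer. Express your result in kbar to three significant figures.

coal seam: 1270 kg/m³ × 9.8 m/s² × 120 m = 1.494×10^6 Pa = 0.01494 kbar
gabbro: 3010 kg/m³ × 9.8 m/s² × 13470 m = 3.973×10^8 Pa = 3.973 kbar
basalt: 2900 kg/m³ × 9.8 m/s² × 1950 m = 5.542×10^7 Pa = 0.5542 kbar
upper-mantle rock: 3360 kg/m³ × 9.8 m/s² × 30840 m = 1.015×10^9 Pa = 10.15 kbar
Total = 0.01494 + 3.973 + 0.5542 + 10.15 = 14.698 kbar

14.7 kbar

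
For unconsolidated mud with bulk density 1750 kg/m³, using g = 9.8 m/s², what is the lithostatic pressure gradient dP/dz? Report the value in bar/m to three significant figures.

dP/dz = ρg = 1750 kg/m³ × 9.8 m/s² = 17150 Pa/m
= 17150 Pa/m × (1 bar/m / 1.0000×10^5 Pa/m) = 0.17150 bar/m

0.172 bar/m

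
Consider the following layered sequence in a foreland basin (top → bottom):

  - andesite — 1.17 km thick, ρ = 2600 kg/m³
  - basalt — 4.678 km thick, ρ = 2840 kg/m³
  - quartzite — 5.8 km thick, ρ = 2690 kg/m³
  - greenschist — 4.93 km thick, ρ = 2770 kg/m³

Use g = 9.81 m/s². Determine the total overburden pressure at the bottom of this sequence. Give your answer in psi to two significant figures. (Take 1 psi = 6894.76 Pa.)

65000 psi

andesite: 2600 kg/m³ × 9.81 m/s² × 1170 m = 2.984×10^7 Pa = 4328 psi
basalt: 2840 kg/m³ × 9.81 m/s² × 4678 m = 1.303×10^8 Pa = 18903 psi
quartzite: 2690 kg/m³ × 9.81 m/s² × 5800 m = 1.531×10^8 Pa = 22199 psi
greenschist: 2770 kg/m³ × 9.81 m/s² × 4930 m = 1.340×10^8 Pa = 19430 psi
Total = 4328 + 18903 + 22199 + 19430 = 64860 psi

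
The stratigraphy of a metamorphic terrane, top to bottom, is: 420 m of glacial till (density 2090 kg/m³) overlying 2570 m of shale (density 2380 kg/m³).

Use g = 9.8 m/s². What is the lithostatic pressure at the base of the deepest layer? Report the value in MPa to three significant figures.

glacial till: 2090 kg/m³ × 9.8 m/s² × 420 m = 8.602×10^6 Pa = 8.602 MPa
shale: 2380 kg/m³ × 9.8 m/s² × 2570 m = 5.994×10^7 Pa = 59.94 MPa
Total = 8.602 + 59.94 = 68.545 MPa

68.5 MPa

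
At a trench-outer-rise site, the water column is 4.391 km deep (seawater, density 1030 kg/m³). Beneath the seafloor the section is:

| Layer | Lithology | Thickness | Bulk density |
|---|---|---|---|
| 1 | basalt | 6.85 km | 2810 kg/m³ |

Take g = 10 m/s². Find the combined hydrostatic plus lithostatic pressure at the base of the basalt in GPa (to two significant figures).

0.24 GPa

seawater: 1030 kg/m³ × 10 m/s² × 4391 m = 4.523×10^7 Pa = 0.04523 GPa
basalt: 2810 kg/m³ × 10 m/s² × 6850 m = 1.925×10^8 Pa = 0.1925 GPa
Total = 0.04523 + 0.1925 = 0.23771 GPa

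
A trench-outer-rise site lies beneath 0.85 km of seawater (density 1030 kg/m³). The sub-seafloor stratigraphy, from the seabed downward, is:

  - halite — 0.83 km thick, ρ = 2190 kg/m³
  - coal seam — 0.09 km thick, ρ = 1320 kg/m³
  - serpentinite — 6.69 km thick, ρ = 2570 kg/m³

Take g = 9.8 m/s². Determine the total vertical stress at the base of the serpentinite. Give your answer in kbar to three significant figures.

1.96 kbar

seawater: 1030 kg/m³ × 9.8 m/s² × 850 m = 8.580×10^6 Pa = 0.08580 kbar
halite: 2190 kg/m³ × 9.8 m/s² × 830 m = 1.781×10^7 Pa = 0.1781 kbar
coal seam: 1320 kg/m³ × 9.8 m/s² × 90 m = 1.164×10^6 Pa = 0.01164 kbar
serpentinite: 2570 kg/m³ × 9.8 m/s² × 6690 m = 1.685×10^8 Pa = 1.685 kbar
Total = 0.08580 + 0.1781 + 0.01164 + 1.685 = 1.9605 kbar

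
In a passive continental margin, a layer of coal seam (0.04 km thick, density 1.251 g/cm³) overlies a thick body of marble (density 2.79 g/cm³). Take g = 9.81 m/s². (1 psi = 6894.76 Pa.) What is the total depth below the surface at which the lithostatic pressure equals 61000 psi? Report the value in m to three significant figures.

Pressure at base of upper layers: 1251×9.81×40 = 4.909×10^5 Pa = 71.20 psi
Remaining pressure to be supplied by marble: 4.206×10^8 − 4.909×10^5 = 4.201×10^8 Pa
Additional depth in marble = 4.201×10^8 Pa / (2790 kg/m³ × 9.81 m/s²) = 15349 m
Total depth = 40 m + 15349 m = 15389 m

15400 m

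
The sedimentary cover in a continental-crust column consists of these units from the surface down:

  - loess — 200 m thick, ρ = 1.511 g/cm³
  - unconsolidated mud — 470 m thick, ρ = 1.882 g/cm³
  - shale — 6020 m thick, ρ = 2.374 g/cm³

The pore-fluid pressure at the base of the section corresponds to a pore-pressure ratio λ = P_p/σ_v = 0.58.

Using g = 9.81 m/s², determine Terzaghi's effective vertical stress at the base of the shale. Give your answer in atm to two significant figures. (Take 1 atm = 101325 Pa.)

Overburden (lithostatic) stress σ_v:
loess: 1511 kg/m³ × 9.81 m/s² × 200 m = 2.965×10^6 Pa = 2.965 MPa
unconsolidated mud: 1882 kg/m³ × 9.81 m/s² × 470 m = 8.677×10^6 Pa = 8.677 MPa
shale: 2374 kg/m³ × 9.81 m/s² × 6020 m = 1.402×10^8 Pa = 140.2 MPa
Total = 2.965 + 8.677 + 140.2 = 151.84 MPa
Pore pressure P_p = λ·σ_v = 0.58 × 151.8 MPa = 88.07 MPa
Effective stress σ' = σ_v − P_p = 151.8 − 88.07 = 63.773 MPa = 629.39 atm

630 atm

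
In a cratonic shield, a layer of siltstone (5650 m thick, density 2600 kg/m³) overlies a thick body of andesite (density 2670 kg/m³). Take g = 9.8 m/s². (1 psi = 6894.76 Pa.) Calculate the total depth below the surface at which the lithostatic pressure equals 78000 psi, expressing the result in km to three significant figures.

Pressure at base of upper layers: 2600×9.8×5650 = 1.440×10^8 Pa = 20880 psi
Remaining pressure to be supplied by andesite: 5.378×10^8 − 1.440×10^8 = 3.938×10^8 Pa
Additional depth in andesite = 3.938×10^8 Pa / (2670 kg/m³ × 9.8 m/s²) = 15051 m
Total depth = 5650 m + 15051 m = 20701 m
= 20.701 km

20.7 km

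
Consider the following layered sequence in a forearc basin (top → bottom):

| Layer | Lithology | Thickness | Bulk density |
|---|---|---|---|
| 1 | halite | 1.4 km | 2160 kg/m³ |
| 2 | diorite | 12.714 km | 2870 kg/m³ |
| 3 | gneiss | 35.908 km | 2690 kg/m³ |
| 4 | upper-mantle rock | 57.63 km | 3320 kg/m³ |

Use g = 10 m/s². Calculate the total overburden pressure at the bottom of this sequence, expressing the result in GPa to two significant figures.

3.3 GPa

halite: 2160 kg/m³ × 10 m/s² × 1400 m = 3.024×10^7 Pa = 0.03024 GPa
diorite: 2870 kg/m³ × 10 m/s² × 12714 m = 3.649×10^8 Pa = 0.3649 GPa
gneiss: 2690 kg/m³ × 10 m/s² × 35908 m = 9.659×10^8 Pa = 0.9659 GPa
upper-mantle rock: 3320 kg/m³ × 10 m/s² × 57630 m = 1.913×10^9 Pa = 1.913 GPa
Total = 0.03024 + 0.3649 + 0.9659 + 1.913 = 3.2744 GPa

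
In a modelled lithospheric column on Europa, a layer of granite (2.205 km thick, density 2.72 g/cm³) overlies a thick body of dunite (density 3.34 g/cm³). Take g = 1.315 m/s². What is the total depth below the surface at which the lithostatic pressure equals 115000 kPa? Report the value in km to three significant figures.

Pressure at base of upper layers: 2720×1.315×2205 = 7.887×10^6 Pa = 7887 kPa
Remaining pressure to be supplied by dunite: 1.150×10^8 − 7.887×10^6 = 1.071×10^8 Pa
Additional depth in dunite = 1.071×10^8 Pa / (3340 kg/m³ × 1.315 m/s²) = 24388 m
Total depth = 2205 m + 24388 m = 26593 m
= 26.593 km

26.6 km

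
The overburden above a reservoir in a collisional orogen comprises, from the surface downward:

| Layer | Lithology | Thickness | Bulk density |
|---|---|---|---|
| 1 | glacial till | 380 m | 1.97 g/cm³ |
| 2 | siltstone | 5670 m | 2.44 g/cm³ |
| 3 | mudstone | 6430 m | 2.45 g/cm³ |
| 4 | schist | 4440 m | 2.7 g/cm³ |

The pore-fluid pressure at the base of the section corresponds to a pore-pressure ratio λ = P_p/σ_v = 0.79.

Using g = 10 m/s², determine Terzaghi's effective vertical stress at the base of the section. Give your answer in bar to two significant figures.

Overburden (lithostatic) stress σ_v:
glacial till: 1970 kg/m³ × 10 m/s² × 380 m = 7.486×10^6 Pa = 7.486 MPa
siltstone: 2440 kg/m³ × 10 m/s² × 5670 m = 1.383×10^8 Pa = 138.3 MPa
mudstone: 2450 kg/m³ × 10 m/s² × 6430 m = 1.575×10^8 Pa = 157.5 MPa
schist: 2700 kg/m³ × 10 m/s² × 4440 m = 1.199×10^8 Pa = 119.9 MPa
Total = 7.486 + 138.3 + 157.5 + 119.9 = 423.25 MPa
Pore pressure P_p = λ·σ_v = 0.79 × 423.2 MPa = 334.4 MPa
Effective stress σ' = σ_v − P_p = 423.2 − 334.4 = 88.882 MPa = 888.82 bar

890 bar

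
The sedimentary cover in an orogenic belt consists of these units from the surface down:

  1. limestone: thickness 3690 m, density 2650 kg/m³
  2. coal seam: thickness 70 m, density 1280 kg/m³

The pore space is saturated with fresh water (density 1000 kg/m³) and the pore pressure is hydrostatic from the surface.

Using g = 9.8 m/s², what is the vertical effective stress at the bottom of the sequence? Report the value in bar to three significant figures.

599 bar

Overburden (lithostatic) stress σ_v:
limestone: 2650 kg/m³ × 9.8 m/s² × 3690 m = 9.583×10^7 Pa = 95.83 MPa
coal seam: 1280 kg/m³ × 9.8 m/s² × 70 m = 8.781×10^5 Pa = 0.8781 MPa
Total = 95.83 + 0.8781 = 96.707 MPa
Pore pressure P_p = 1000 kg/m³ × 9.8 m/s² × 3760 m = 3.685×10^7 Pa = 36.85 MPa
Effective stress σ' = σ_v − P_p = 96.71 − 36.85 = 59.859 MPa = 598.59 bar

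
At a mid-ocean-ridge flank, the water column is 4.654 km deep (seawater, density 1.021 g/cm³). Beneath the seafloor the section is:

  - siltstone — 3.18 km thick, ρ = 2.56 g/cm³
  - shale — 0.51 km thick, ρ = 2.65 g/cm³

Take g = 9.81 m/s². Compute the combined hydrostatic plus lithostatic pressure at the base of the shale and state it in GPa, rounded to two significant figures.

seawater: 1021 kg/m³ × 9.81 m/s² × 4654 m = 4.661×10^7 Pa = 0.04661 GPa
siltstone: 2560 kg/m³ × 9.81 m/s² × 3180 m = 7.986×10^7 Pa = 0.07986 GPa
shale: 2650 kg/m³ × 9.81 m/s² × 510 m = 1.326×10^7 Pa = 0.01326 GPa
Total = 0.04661 + 0.07986 + 0.01326 = 0.13973 GPa

0.14 GPa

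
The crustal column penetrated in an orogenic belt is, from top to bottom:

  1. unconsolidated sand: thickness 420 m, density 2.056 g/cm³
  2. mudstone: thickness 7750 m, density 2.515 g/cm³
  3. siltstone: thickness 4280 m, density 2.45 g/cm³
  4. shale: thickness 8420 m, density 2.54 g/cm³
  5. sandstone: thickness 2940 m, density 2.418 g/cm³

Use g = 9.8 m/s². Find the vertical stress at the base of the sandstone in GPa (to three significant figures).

0.581 GPa

unconsolidated sand: 2056 kg/m³ × 9.8 m/s² × 420 m = 8.462×10^6 Pa = 8.462×10^-3 GPa
mudstone: 2515 kg/m³ × 9.8 m/s² × 7750 m = 1.910×10^8 Pa = 0.1910 GPa
siltstone: 2450 kg/m³ × 9.8 m/s² × 4280 m = 1.028×10^8 Pa = 0.1028 GPa
shale: 2540 kg/m³ × 9.8 m/s² × 8420 m = 2.096×10^8 Pa = 0.2096 GPa
sandstone: 2418 kg/m³ × 9.8 m/s² × 2940 m = 6.967×10^7 Pa = 0.06967 GPa
Total = 8.462×10^-3 + 0.1910 + 0.1028 + 0.2096 + 0.06967 = 0.58150 GPa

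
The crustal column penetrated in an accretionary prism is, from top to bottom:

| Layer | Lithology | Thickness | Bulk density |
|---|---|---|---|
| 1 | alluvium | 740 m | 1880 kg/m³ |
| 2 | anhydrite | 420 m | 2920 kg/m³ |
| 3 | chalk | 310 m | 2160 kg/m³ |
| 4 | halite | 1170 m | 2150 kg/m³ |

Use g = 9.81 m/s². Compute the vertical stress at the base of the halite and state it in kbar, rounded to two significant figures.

alluvium: 1880 kg/m³ × 9.81 m/s² × 740 m = 1.365×10^7 Pa = 0.1365 kbar
anhydrite: 2920 kg/m³ × 9.81 m/s² × 420 m = 1.203×10^7 Pa = 0.1203 kbar
chalk: 2160 kg/m³ × 9.81 m/s² × 310 m = 6.569×10^6 Pa = 0.06569 kbar
halite: 2150 kg/m³ × 9.81 m/s² × 1170 m = 2.468×10^7 Pa = 0.2468 kbar
Total = 0.1365 + 0.1203 + 0.06569 + 0.2468 = 0.56924 kbar

0.57 kbar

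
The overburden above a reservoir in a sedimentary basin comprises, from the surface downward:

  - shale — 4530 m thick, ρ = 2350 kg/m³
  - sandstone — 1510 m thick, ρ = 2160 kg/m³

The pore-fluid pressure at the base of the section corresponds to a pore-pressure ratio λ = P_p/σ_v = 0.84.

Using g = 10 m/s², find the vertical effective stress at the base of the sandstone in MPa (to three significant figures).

Overburden (lithostatic) stress σ_v:
shale: 2350 kg/m³ × 10 m/s² × 4530 m = 1.065×10^8 Pa = 106.5 MPa
sandstone: 2160 kg/m³ × 10 m/s² × 1510 m = 3.262×10^7 Pa = 32.62 MPa
Total = 106.5 + 32.62 = 139.07 MPa
Pore pressure P_p = λ·σ_v = 0.84 × 139.1 MPa = 116.8 MPa
Effective stress σ' = σ_v − P_p = 139.1 − 116.8 = 22.251 MPa

22.3 MPa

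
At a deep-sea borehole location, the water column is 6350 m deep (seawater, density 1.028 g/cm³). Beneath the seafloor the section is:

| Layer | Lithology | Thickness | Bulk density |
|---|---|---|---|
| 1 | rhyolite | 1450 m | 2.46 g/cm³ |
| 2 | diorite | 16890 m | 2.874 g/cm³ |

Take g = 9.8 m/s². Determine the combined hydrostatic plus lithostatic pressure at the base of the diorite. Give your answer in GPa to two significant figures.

0.57 GPa

seawater: 1028 kg/m³ × 9.8 m/s² × 6350 m = 6.397×10^7 Pa = 0.06397 GPa
rhyolite: 2460 kg/m³ × 9.8 m/s² × 1450 m = 3.496×10^7 Pa = 0.03496 GPa
diorite: 2874 kg/m³ × 9.8 m/s² × 16890 m = 4.757×10^8 Pa = 0.4757 GPa
Total = 0.06397 + 0.03496 + 0.4757 = 0.57464 GPa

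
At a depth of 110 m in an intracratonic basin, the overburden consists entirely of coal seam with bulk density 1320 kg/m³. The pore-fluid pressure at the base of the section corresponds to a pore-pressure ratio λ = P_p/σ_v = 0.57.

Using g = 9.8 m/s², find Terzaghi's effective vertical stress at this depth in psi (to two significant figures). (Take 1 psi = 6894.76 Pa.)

Overburden (lithostatic) stress σ_v:
coal seam: 1320 kg/m³ × 9.8 m/s² × 110 m = 1.423×10^6 Pa = 1.423 MPa
Pore pressure P_p = λ·σ_v = 0.57 × 1.423 MPa = 0.8111 MPa
Effective stress σ' = σ_v − P_p = 1.423 − 0.8111 = 0.61187 MPa = 88.745 psi

89 psi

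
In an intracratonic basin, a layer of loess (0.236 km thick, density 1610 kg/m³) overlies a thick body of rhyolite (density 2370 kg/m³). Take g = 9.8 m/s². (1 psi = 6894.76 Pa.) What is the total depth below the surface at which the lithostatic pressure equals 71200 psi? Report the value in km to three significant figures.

Pressure at base of upper layers: 1610×9.8×236 = 3.724×10^6 Pa = 540.1 psi
Remaining pressure to be supplied by rhyolite: 4.909×10^8 − 3.724×10^6 = 4.872×10^8 Pa
Additional depth in rhyolite = 4.872×10^8 Pa / (2370 kg/m³ × 9.8 m/s²) = 20976 m
Total depth = 236 m + 20976 m = 21212 m
= 21.212 km

21.2 km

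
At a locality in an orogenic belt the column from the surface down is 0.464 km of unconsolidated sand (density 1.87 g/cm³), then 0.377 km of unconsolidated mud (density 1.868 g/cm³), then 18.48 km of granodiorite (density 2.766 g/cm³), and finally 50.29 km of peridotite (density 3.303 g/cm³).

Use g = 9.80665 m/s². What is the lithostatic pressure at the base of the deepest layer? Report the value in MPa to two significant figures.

2100 MPa

unconsolidated sand: 1870 kg/m³ × 9.80665 m/s² × 464 m = 8.509×10^6 Pa = 8.509 MPa
unconsolidated mud: 1868 kg/m³ × 9.80665 m/s² × 377 m = 6.906×10^6 Pa = 6.906 MPa
granodiorite: 2766 kg/m³ × 9.80665 m/s² × 18480 m = 5.013×10^8 Pa = 501.3 MPa
peridotite: 3303 kg/m³ × 9.80665 m/s² × 50290 m = 1.629×10^9 Pa = 1629 MPa
Total = 8.509 + 6.906 + 501.3 + 1629 = 2145.7 MPa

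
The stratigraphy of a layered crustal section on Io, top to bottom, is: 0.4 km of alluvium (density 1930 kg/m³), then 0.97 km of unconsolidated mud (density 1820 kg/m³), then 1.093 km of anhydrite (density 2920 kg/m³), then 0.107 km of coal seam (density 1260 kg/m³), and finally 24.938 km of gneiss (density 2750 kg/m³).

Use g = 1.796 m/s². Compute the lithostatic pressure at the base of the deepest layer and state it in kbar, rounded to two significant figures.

1.3 kbar

alluvium: 1930 kg/m³ × 1.796 m/s² × 400 m = 1.387×10^6 Pa = 0.01387 kbar
unconsolidated mud: 1820 kg/m³ × 1.796 m/s² × 970 m = 3.171×10^6 Pa = 0.03171 kbar
anhydrite: 2920 kg/m³ × 1.796 m/s² × 1093 m = 5.732×10^6 Pa = 0.05732 kbar
coal seam: 1260 kg/m³ × 1.796 m/s² × 107 m = 2.421×10^5 Pa = 2.421×10^-3 kbar
gneiss: 2750 kg/m³ × 1.796 m/s² × 24938 m = 1.232×10^8 Pa = 1.232 kbar
Total = 0.01387 + 0.03171 + 0.05732 + 2.421×10^-3 + 1.232 = 1.3370 kbar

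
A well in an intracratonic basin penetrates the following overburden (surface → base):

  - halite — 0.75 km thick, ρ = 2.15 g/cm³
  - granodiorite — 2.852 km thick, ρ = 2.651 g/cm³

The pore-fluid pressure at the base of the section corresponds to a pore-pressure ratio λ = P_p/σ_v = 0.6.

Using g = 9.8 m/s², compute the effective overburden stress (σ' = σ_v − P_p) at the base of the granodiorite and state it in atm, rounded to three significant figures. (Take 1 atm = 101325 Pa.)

355 atm

Overburden (lithostatic) stress σ_v:
halite: 2150 kg/m³ × 9.8 m/s² × 750 m = 1.580×10^7 Pa = 15.80 MPa
granodiorite: 2651 kg/m³ × 9.8 m/s² × 2852 m = 7.409×10^7 Pa = 74.09 MPa
Total = 15.80 + 74.09 = 89.897 MPa
Pore pressure P_p = λ·σ_v = 0.6 × 89.90 MPa = 53.94 MPa
Effective stress σ' = σ_v − P_p = 89.90 − 53.94 = 35.959 MPa = 354.89 atm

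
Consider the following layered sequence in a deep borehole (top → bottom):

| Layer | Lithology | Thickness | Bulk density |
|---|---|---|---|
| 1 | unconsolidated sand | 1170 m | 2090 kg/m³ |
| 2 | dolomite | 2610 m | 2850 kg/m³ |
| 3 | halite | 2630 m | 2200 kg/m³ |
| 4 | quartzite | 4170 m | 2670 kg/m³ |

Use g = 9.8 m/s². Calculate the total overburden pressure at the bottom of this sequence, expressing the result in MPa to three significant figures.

263 MPa

unconsolidated sand: 2090 kg/m³ × 9.8 m/s² × 1170 m = 2.396×10^7 Pa = 23.96 MPa
dolomite: 2850 kg/m³ × 9.8 m/s² × 2610 m = 7.290×10^7 Pa = 72.90 MPa
halite: 2200 kg/m³ × 9.8 m/s² × 2630 m = 5.670×10^7 Pa = 56.70 MPa
quartzite: 2670 kg/m³ × 9.8 m/s² × 4170 m = 1.091×10^8 Pa = 109.1 MPa
Total = 23.96 + 72.90 + 56.70 + 109.1 = 262.68 MPa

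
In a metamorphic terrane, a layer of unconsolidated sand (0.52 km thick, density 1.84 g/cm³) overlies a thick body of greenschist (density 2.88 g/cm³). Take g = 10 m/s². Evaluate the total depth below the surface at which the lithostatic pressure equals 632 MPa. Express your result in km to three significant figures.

Pressure at base of upper layers: 1840×10×520 = 9.568×10^6 Pa = 9.568 MPa
Remaining pressure to be supplied by greenschist: 6.320×10^8 − 9.568×10^6 = 6.224×10^8 Pa
Additional depth in greenschist = 6.224×10^8 Pa / (2880 kg/m³ × 10 m/s²) = 21612 m
Total depth = 520 m + 21612 m = 22132 m
= 22.132 km

22.1 km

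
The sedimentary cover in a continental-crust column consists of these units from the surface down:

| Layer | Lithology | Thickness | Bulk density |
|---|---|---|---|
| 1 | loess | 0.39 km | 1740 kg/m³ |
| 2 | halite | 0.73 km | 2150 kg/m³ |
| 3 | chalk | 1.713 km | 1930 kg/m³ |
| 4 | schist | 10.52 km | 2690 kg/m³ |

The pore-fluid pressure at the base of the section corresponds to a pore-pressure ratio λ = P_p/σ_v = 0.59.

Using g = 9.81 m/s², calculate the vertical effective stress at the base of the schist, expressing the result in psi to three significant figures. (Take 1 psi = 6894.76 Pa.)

Overburden (lithostatic) stress σ_v:
loess: 1740 kg/m³ × 9.81 m/s² × 390 m = 6.657×10^6 Pa = 6.657 MPa
halite: 2150 kg/m³ × 9.81 m/s² × 730 m = 1.540×10^7 Pa = 15.40 MPa
chalk: 1930 kg/m³ × 9.81 m/s² × 1713 m = 3.243×10^7 Pa = 32.43 MPa
schist: 2690 kg/m³ × 9.81 m/s² × 10520 m = 2.776×10^8 Pa = 277.6 MPa
Total = 6.657 + 15.40 + 32.43 + 277.6 = 332.10 MPa
Pore pressure P_p = λ·σ_v = 0.59 × 332.1 MPa = 195.9 MPa
Effective stress σ' = σ_v − P_p = 332.1 − 195.9 = 136.16 MPa = 19748 psi

19700 psi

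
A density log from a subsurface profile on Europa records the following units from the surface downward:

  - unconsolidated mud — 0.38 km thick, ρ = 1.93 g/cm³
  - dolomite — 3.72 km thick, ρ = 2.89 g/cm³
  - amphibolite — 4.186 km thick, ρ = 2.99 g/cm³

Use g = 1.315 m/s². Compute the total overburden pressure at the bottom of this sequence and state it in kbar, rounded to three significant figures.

0.316 kbar

unconsolidated mud: 1930 kg/m³ × 1.315 m/s² × 380 m = 9.644×10^5 Pa = 9.644×10^-3 kbar
dolomite: 2890 kg/m³ × 1.315 m/s² × 3720 m = 1.414×10^7 Pa = 0.1414 kbar
amphibolite: 2990 kg/m³ × 1.315 m/s² × 4186 m = 1.646×10^7 Pa = 0.1646 kbar
Total = 9.644×10^-3 + 0.1414 + 0.1646 = 0.31560 kbar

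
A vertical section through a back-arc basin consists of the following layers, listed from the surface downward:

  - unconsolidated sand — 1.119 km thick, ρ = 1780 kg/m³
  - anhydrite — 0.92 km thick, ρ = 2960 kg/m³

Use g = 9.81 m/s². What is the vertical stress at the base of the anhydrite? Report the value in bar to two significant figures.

460 bar

unconsolidated sand: 1780 kg/m³ × 9.81 m/s² × 1119 m = 1.954×10^7 Pa = 195.4 bar
anhydrite: 2960 kg/m³ × 9.81 m/s² × 920 m = 2.671×10^7 Pa = 267.1 bar
Total = 195.4 + 267.1 = 462.54 bar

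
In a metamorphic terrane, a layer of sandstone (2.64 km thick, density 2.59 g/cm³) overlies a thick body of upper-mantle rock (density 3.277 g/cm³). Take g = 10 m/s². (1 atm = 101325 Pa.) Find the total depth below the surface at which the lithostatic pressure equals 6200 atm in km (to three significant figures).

Pressure at base of upper layers: 2590×10×2640 = 6.838×10^7 Pa = 674.8 atm
Remaining pressure to be supplied by upper-mantle rock: 6.282×10^8 − 6.838×10^7 = 5.598×10^8 Pa
Additional depth in upper-mantle rock = 5.598×10^8 Pa / (3277 kg/m³ × 10 m/s²) = 17084 m
Total depth = 2640 m + 17084 m = 19724 m
= 19.724 km

19.7 km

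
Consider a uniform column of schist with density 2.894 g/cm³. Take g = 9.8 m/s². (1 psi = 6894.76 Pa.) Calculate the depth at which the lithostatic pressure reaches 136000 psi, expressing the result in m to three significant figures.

33100 m

h = P/(ρg) = 136000 psi / (2894 kg/m³ × 9.8 m/s²) = 9.377×10^8 Pa / 28361 Pa/m = 33062 m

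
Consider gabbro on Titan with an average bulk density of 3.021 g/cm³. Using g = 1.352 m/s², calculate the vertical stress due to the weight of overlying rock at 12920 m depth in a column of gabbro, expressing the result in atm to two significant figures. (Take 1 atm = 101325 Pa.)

520 atm

gabbro: 3021 kg/m³ × 1.352 m/s² × 12920 m = 5.277×10^7 Pa = 520.8 atm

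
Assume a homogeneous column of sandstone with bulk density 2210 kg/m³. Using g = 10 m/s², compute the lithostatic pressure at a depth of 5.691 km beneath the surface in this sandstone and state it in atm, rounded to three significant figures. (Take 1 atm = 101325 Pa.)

1240 atm

sandstone: 2210 kg/m³ × 10 m/s² × 5691 m = 1.258×10^8 Pa = 1241 atm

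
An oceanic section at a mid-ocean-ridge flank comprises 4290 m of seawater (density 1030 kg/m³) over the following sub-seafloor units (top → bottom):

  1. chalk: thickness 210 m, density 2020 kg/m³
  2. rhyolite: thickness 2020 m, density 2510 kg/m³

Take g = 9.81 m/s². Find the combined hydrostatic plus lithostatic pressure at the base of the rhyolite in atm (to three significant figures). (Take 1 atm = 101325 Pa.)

960 atm

seawater: 1030 kg/m³ × 9.81 m/s² × 4290 m = 4.335×10^7 Pa = 427.8 atm
chalk: 2020 kg/m³ × 9.81 m/s² × 210 m = 4.161×10^6 Pa = 41.07 atm
rhyolite: 2510 kg/m³ × 9.81 m/s² × 2020 m = 4.974×10^7 Pa = 490.9 atm
Total = 427.8 + 41.07 + 490.9 = 959.76 atm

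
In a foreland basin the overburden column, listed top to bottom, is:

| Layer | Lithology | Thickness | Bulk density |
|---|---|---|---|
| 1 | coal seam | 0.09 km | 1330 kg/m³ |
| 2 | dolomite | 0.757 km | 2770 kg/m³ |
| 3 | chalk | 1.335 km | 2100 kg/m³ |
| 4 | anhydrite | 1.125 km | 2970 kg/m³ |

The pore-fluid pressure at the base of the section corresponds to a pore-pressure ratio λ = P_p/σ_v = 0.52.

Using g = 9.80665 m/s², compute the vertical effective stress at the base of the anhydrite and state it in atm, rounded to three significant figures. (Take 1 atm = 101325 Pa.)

388 atm

Overburden (lithostatic) stress σ_v:
coal seam: 1330 kg/m³ × 9.80665 m/s² × 90 m = 1.174×10^6 Pa = 1.174 MPa
dolomite: 2770 kg/m³ × 9.80665 m/s² × 757 m = 2.056×10^7 Pa = 20.56 MPa
chalk: 2100 kg/m³ × 9.80665 m/s² × 1335 m = 2.749×10^7 Pa = 27.49 MPa
anhydrite: 2970 kg/m³ × 9.80665 m/s² × 1125 m = 3.277×10^7 Pa = 32.77 MPa
Total = 1.174 + 20.56 + 27.49 + 32.77 = 81.997 MPa
Pore pressure P_p = λ·σ_v = 0.52 × 82.00 MPa = 42.64 MPa
Effective stress σ' = σ_v − P_p = 82.00 − 42.64 = 39.358 MPa = 388.44 atm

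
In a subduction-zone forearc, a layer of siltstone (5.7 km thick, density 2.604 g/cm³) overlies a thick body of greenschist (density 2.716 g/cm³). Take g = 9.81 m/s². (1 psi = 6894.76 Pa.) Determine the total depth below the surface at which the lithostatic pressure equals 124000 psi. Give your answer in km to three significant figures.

Pressure at base of upper layers: 2604×9.81×5700 = 1.456×10^8 Pa = 21119 psi
Remaining pressure to be supplied by greenschist: 8.549×10^8 − 1.456×10^8 = 7.093×10^8 Pa
Additional depth in greenschist = 7.093×10^8 Pa / (2716 kg/m³ × 9.81 m/s²) = 26623 m
Total depth = 5700 m + 26623 m = 32323 m
= 32.323 km

32.3 km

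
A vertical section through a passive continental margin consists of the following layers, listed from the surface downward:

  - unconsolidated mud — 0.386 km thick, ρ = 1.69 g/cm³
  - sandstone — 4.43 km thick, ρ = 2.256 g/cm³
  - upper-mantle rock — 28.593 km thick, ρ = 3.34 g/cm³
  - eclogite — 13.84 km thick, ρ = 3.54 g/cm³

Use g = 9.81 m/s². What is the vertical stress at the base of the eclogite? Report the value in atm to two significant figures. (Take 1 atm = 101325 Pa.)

unconsolidated mud: 1690 kg/m³ × 9.81 m/s² × 386 m = 6.399×10^6 Pa = 63.16 atm
sandstone: 2256 kg/m³ × 9.81 m/s² × 4430 m = 9.804×10^7 Pa = 967.6 atm
upper-mantle rock: 3340 kg/m³ × 9.81 m/s² × 28593 m = 9.369×10^8 Pa = 9246 atm
eclogite: 3540 kg/m³ × 9.81 m/s² × 13840 m = 4.806×10^8 Pa = 4743 atm
Total = 63.16 + 967.6 + 9246 + 4743 = 15020 atm

15000 atm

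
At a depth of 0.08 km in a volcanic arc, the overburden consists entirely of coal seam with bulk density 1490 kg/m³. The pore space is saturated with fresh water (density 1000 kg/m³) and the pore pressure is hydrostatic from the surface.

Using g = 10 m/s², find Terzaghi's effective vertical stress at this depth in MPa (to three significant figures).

0.392 MPa

Overburden (lithostatic) stress σ_v:
coal seam: 1490 kg/m³ × 10 m/s² × 80 m = 1.192×10^6 Pa = 1.192 MPa
Pore pressure P_p = 1000 kg/m³ × 10 m/s² × 80 m = 8.000×10^5 Pa = 0.8000 MPa
Effective stress σ' = σ_v − P_p = 1.192 − 0.8000 = 0.39200 MPa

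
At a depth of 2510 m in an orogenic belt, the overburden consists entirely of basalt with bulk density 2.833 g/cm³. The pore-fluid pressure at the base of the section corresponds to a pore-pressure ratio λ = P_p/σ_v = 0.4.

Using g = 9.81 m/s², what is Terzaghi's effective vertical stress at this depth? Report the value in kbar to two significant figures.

Overburden (lithostatic) stress σ_v:
basalt: 2833 kg/m³ × 9.81 m/s² × 2510 m = 6.976×10^7 Pa = 69.76 MPa
Pore pressure P_p = λ·σ_v = 0.4 × 69.76 MPa = 27.90 MPa
Effective stress σ' = σ_v − P_p = 69.76 − 27.90 = 41.854 MPa = 0.41854 kbar

0.42 kbar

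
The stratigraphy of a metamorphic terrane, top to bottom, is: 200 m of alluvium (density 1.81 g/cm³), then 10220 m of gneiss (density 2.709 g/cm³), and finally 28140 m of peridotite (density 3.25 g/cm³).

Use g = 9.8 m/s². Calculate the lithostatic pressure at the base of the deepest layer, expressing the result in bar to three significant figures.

11700 bar

alluvium: 1810 kg/m³ × 9.8 m/s² × 200 m = 3.548×10^6 Pa = 35.48 bar
gneiss: 2709 kg/m³ × 9.8 m/s² × 10220 m = 2.713×10^8 Pa = 2713 bar
peridotite: 3250 kg/m³ × 9.8 m/s² × 28140 m = 8.963×10^8 Pa = 8963 bar
Total = 35.48 + 2713 + 8963 = 11711 bar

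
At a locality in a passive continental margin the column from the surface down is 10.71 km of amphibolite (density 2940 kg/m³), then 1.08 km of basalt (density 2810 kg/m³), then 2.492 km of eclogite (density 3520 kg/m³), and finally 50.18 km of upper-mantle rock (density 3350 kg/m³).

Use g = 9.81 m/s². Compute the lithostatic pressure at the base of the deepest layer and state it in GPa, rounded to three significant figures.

amphibolite: 2940 kg/m³ × 9.81 m/s² × 10710 m = 3.089×10^8 Pa = 0.3089 GPa
basalt: 2810 kg/m³ × 9.81 m/s² × 1080 m = 2.977×10^7 Pa = 0.02977 GPa
eclogite: 3520 kg/m³ × 9.81 m/s² × 2492 m = 8.605×10^7 Pa = 0.08605 GPa
upper-mantle rock: 3350 kg/m³ × 9.81 m/s² × 50180 m = 1.649×10^9 Pa = 1.649 GPa
Total = 0.3089 + 0.02977 + 0.08605 + 1.649 = 2.0738 GPa

2.07 GPa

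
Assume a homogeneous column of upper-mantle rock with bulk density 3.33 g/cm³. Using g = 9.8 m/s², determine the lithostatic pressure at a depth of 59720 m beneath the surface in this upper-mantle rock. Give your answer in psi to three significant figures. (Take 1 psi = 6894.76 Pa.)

283000 psi

upper-mantle rock: 3330 kg/m³ × 9.8 m/s² × 59720 m = 1.949×10^9 Pa = 2.827×10^5 psi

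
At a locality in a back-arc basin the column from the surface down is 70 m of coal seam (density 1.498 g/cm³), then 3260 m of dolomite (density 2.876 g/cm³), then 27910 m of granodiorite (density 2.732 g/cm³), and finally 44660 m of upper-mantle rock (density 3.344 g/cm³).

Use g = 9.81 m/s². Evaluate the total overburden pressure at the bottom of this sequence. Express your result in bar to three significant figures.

23100 bar

coal seam: 1498 kg/m³ × 9.81 m/s² × 70 m = 1.029×10^6 Pa = 10.29 bar
dolomite: 2876 kg/m³ × 9.81 m/s² × 3260 m = 9.198×10^7 Pa = 919.8 bar
granodiorite: 2732 kg/m³ × 9.81 m/s² × 27910 m = 7.480×10^8 Pa = 7480 bar
upper-mantle rock: 3344 kg/m³ × 9.81 m/s² × 44660 m = 1.465×10^9 Pa = 14651 bar
Total = 10.29 + 919.8 + 7480 + 14651 = 23061 bar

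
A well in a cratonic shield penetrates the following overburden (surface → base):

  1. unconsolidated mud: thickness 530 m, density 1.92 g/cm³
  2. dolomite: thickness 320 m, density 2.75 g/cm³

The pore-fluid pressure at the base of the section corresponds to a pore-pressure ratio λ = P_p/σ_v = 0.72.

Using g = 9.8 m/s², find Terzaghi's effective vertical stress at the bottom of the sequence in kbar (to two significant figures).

Overburden (lithostatic) stress σ_v:
unconsolidated mud: 1920 kg/m³ × 9.8 m/s² × 530 m = 9.972×10^6 Pa = 9.972 MPa
dolomite: 2750 kg/m³ × 9.8 m/s² × 320 m = 8.624×10^6 Pa = 8.624 MPa
Total = 9.972 + 8.624 = 18.596 MPa
Pore pressure P_p = λ·σ_v = 0.72 × 18.60 MPa = 13.39 MPa
Effective stress σ' = σ_v − P_p = 18.60 − 13.39 = 5.2070 MPa = 0.052070 kbar

0.052 kbar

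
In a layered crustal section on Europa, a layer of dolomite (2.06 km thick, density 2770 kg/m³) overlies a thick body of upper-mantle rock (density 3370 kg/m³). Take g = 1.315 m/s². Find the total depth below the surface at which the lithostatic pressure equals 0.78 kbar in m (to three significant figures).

Pressure at base of upper layers: 2770×1.315×2060 = 7.504×10^6 Pa = 0.07504 kbar
Remaining pressure to be supplied by upper-mantle rock: 7.800×10^7 − 7.504×10^6 = 7.050×10^7 Pa
Additional depth in upper-mantle rock = 7.050×10^7 Pa / (3370 kg/m³ × 1.315 m/s²) = 15908 m
Total depth = 2060 m + 15908 m = 17968 m

18000 m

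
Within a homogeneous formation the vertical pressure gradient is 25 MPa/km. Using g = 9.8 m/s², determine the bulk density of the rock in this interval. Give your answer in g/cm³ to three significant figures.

ρ = (dP/dz)/g = 25 MPa/km / 9.8 m/s² = 25000 Pa/m / 9.8 m/s² = 2551.0 kg/m³
= 2.551 g/cm³

2.55 g/cm³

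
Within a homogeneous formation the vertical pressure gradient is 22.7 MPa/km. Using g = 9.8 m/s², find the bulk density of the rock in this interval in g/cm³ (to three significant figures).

ρ = (dP/dz)/g = 22.7 MPa/km / 9.8 m/s² = 22700 Pa/m / 9.8 m/s² = 2316.3 kg/m³
= 2.316 g/cm³

2.32 g/cm³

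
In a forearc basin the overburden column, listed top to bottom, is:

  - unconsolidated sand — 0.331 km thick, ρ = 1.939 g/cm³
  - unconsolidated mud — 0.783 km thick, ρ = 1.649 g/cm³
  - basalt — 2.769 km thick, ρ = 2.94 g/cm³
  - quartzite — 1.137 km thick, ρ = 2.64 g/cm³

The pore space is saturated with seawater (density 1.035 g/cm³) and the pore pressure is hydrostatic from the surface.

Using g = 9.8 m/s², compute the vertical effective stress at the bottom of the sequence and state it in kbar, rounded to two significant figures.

0.77 kbar

Overburden (lithostatic) stress σ_v:
unconsolidated sand: 1939 kg/m³ × 9.8 m/s² × 331 m = 6.290×10^6 Pa = 6.290 MPa
unconsolidated mud: 1649 kg/m³ × 9.8 m/s² × 783 m = 1.265×10^7 Pa = 12.65 MPa
basalt: 2940 kg/m³ × 9.8 m/s² × 2769 m = 7.978×10^7 Pa = 79.78 MPa
quartzite: 2640 kg/m³ × 9.8 m/s² × 1137 m = 2.942×10^7 Pa = 29.42 MPa
Total = 6.290 + 12.65 + 79.78 + 29.42 = 128.14 MPa
Pore pressure P_p = 1035 kg/m³ × 9.8 m/s² × 5020 m = 5.092×10^7 Pa = 50.92 MPa
Effective stress σ' = σ_v − P_p = 128.1 − 50.92 = 77.222 MPa = 0.77222 kbar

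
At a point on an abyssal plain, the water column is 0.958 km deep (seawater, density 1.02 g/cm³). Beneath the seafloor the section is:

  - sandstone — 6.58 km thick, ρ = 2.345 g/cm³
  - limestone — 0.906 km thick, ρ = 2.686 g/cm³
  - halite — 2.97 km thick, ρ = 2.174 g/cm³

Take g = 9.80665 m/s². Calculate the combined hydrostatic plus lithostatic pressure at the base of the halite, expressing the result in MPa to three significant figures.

248 MPa

seawater: 1020 kg/m³ × 9.80665 m/s² × 958 m = 9.583×10^6 Pa = 9.583 MPa
sandstone: 2345 kg/m³ × 9.80665 m/s² × 6580 m = 1.513×10^8 Pa = 151.3 MPa
limestone: 2686 kg/m³ × 9.80665 m/s² × 906 m = 2.386×10^7 Pa = 23.86 MPa
halite: 2174 kg/m³ × 9.80665 m/s² × 2970 m = 6.332×10^7 Pa = 63.32 MPa
Total = 9.583 + 151.3 + 23.86 + 63.32 = 248.08 MPa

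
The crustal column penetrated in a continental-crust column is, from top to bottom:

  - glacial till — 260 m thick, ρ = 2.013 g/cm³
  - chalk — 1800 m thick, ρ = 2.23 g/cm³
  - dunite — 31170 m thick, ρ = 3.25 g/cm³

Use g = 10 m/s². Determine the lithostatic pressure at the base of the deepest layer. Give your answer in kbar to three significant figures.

10.6 kbar

glacial till: 2013 kg/m³ × 10 m/s² × 260 m = 5.234×10^6 Pa = 0.05234 kbar
chalk: 2230 kg/m³ × 10 m/s² × 1800 m = 4.014×10^7 Pa = 0.4014 kbar
dunite: 3250 kg/m³ × 10 m/s² × 31170 m = 1.013×10^9 Pa = 10.13 kbar
Total = 0.05234 + 0.4014 + 10.13 = 10.584 kbar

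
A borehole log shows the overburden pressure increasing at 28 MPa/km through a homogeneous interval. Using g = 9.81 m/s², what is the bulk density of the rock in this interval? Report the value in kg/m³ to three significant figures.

2850 kg/m³

ρ = (dP/dz)/g = 28 MPa/km / 9.81 m/s² = 28000 Pa/m / 9.81 m/s² = 2854.2 kg/m³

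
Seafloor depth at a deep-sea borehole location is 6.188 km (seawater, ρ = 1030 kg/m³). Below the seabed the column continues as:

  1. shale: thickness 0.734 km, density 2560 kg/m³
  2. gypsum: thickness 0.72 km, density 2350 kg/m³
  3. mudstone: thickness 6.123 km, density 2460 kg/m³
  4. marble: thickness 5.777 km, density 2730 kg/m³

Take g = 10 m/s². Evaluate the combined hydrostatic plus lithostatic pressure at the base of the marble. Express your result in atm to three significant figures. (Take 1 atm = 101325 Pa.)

seawater: 1030 kg/m³ × 10 m/s² × 6188 m = 6.374×10^7 Pa = 629.0 atm
shale: 2560 kg/m³ × 10 m/s² × 734 m = 1.879×10^7 Pa = 185.4 atm
gypsum: 2350 kg/m³ × 10 m/s² × 720 m = 1.692×10^7 Pa = 167.0 atm
mudstone: 2460 kg/m³ × 10 m/s² × 6123 m = 1.506×10^8 Pa = 1487 atm
marble: 2730 kg/m³ × 10 m/s² × 5777 m = 1.577×10^8 Pa = 1556 atm
Total = 629.0 + 185.4 + 167.0 + 1487 + 1556 = 4024.5 atm

4020 atm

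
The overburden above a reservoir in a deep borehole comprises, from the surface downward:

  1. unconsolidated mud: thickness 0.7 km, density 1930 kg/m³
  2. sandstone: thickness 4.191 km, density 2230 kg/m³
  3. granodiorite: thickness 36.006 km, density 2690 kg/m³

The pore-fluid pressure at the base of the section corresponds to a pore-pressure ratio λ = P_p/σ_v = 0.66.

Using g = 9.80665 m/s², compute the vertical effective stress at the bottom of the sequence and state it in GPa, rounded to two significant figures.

0.36 GPa

Overburden (lithostatic) stress σ_v:
unconsolidated mud: 1930 kg/m³ × 9.80665 m/s² × 700 m = 1.325×10^7 Pa = 13.25 MPa
sandstone: 2230 kg/m³ × 9.80665 m/s² × 4191 m = 9.165×10^7 Pa = 91.65 MPa
granodiorite: 2690 kg/m³ × 9.80665 m/s² × 36006 m = 9.498×10^8 Pa = 949.8 MPa
Total = 13.25 + 91.65 + 949.8 = 1054.7 MPa
Pore pressure P_p = λ·σ_v = 0.66 × 1055 MPa = 696.1 MPa
Effective stress σ' = σ_v − P_p = 1055 − 696.1 = 358.61 MPa = 0.35861 GPa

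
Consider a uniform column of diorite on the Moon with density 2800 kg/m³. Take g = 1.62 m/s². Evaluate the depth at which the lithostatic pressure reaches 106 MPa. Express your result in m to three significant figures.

23400 m

h = P/(ρg) = 106 MPa / (2800 kg/m³ × 1.62 m/s²) = 1.060×10^8 Pa / 4536.0 Pa/m = 23369 m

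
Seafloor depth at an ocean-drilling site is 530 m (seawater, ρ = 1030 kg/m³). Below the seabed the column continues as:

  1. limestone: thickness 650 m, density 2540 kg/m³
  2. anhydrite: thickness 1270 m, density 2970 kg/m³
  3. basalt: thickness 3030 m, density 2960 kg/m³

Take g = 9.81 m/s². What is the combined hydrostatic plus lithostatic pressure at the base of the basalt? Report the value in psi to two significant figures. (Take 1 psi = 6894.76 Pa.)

seawater: 1030 kg/m³ × 9.81 m/s² × 530 m = 5.355×10^6 Pa = 776.7 psi
limestone: 2540 kg/m³ × 9.81 m/s² × 650 m = 1.620×10^7 Pa = 2349 psi
anhydrite: 2970 kg/m³ × 9.81 m/s² × 1270 m = 3.700×10^7 Pa = 5367 psi
basalt: 2960 kg/m³ × 9.81 m/s² × 3030 m = 8.798×10^7 Pa = 12761 psi
Total = 776.7 + 2349 + 5367 + 12761 = 21254 psi

21000 psi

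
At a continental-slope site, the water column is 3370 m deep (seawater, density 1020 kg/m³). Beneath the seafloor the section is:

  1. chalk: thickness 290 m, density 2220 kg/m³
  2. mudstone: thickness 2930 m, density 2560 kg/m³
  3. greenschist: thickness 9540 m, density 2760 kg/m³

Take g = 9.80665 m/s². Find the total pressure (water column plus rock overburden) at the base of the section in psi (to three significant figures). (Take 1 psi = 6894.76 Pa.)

53900 psi

seawater: 1020 kg/m³ × 9.80665 m/s² × 3370 m = 3.371×10^7 Pa = 4889 psi
chalk: 2220 kg/m³ × 9.80665 m/s² × 290 m = 6.314×10^6 Pa = 915.7 psi
mudstone: 2560 kg/m³ × 9.80665 m/s² × 2930 m = 7.356×10^7 Pa = 10669 psi
greenschist: 2760 kg/m³ × 9.80665 m/s² × 9540 m = 2.582×10^8 Pa = 37451 psi
Total = 4889 + 915.7 + 10669 + 37451 = 53924 psi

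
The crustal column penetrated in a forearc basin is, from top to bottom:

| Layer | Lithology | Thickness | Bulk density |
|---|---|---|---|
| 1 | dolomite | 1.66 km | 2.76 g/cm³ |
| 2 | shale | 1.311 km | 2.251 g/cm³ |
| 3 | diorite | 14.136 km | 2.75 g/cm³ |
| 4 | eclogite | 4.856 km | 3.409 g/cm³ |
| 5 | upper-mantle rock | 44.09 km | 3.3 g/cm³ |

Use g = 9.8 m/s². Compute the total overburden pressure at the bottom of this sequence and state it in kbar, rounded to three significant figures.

dolomite: 2760 kg/m³ × 9.8 m/s² × 1660 m = 4.490×10^7 Pa = 0.4490 kbar
shale: 2251 kg/m³ × 9.8 m/s² × 1311 m = 2.892×10^7 Pa = 0.2892 kbar
diorite: 2750 kg/m³ × 9.8 m/s² × 14136 m = 3.810×10^8 Pa = 3.810 kbar
eclogite: 3409 kg/m³ × 9.8 m/s² × 4856 m = 1.622×10^8 Pa = 1.622 kbar
upper-mantle rock: 3300 kg/m³ × 9.8 m/s² × 44090 m = 1.426×10^9 Pa = 14.26 kbar
Total = 0.4490 + 0.2892 + 3.810 + 1.622 + 14.26 = 20.429 kbar

20.4 kbar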